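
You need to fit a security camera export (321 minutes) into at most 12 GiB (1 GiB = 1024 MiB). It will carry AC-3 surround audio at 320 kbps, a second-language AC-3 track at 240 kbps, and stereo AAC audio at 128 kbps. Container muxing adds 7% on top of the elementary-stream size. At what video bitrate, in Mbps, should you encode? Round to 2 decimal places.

4.31 Mbps

Budget: 12 GiB = 103079.2 Mb.
Stream payload after overhead: 103079.2 / 1.07 = 96335.7 Mb.
321 min = 19260 s
Total bitrate budget: 96335.7 Mb / 19260 s = 5.002 Mbps.
Audio total: 320 + 240 + 128 = 688 kbps = 0.688 Mbps.
Video: 5.002 − 0.688 = 4.314 Mbps.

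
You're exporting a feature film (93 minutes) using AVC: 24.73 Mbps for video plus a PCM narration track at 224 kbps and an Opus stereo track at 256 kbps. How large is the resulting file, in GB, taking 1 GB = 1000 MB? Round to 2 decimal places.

93 min = 5580 s
Audio total: 224 + 256 = 480 kbps = 0.480 Mbps.
Total bitrate: 24.73 + 0.480 = 25.210 Mbps.
Stream data: 25.210 Mbps × 5580 s = 140671.8 Mb.
140,672 Mb ÷ 8 = 17,584 MB → 17.58 GB.

17.58 GB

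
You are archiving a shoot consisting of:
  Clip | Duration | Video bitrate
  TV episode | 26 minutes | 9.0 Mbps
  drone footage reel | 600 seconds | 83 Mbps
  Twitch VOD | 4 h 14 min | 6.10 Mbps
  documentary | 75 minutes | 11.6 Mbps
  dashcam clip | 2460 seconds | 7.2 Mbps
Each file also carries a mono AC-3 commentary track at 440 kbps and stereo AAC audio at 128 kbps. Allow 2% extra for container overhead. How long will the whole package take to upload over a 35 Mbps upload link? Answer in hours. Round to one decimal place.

Audio total: 440 + 128 = 568 kbps = 0.568 Mbps.
TV episode: 9.568 Mbps × 1560 s × 1.02 = 15224.6 Mb
drone footage reel: 83.568 Mbps × 600 s × 1.02 = 51143.6 Mb
Twitch VOD: 6.668 Mbps × 15240 s × 1.02 = 103652.7 Mb
documentary: 12.168 Mbps × 4500 s × 1.02 = 55851.1 Mb
dashcam clip: 7.768 Mbps × 2460 s × 1.02 = 19491.5 Mb
Total: 245363.5 Mb = 30670.4 MB.
At 35 Mbps: 245363.5 / 35 = 7010 s ≈ 1.95 hours.

1.9 hours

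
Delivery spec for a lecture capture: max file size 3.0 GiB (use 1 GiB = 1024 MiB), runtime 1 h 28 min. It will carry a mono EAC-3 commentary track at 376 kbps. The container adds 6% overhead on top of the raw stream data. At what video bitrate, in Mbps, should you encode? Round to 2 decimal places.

4.23 Mbps

Budget: 3.0 GiB = 25769.8 Mb.
Stream payload after overhead: 25769.8 / 1.06 = 24311.1 Mb.
1 h 28 min = 88 min = 5280 s
Total bitrate budget: 24311.1 Mb / 5280 s = 4.604 Mbps.
Audio: 376 kbps = 0.376 Mbps.
Video: 4.604 − 0.376 = 4.228 Mbps.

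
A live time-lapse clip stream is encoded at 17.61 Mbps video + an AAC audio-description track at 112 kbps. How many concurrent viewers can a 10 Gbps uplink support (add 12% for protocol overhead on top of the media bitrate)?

Audio: 112 kbps = 0.112 Mbps.
Per-viewer media rate: 17.722 Mbps.
On the wire with 12% overhead: 19.849 Mbps.
10 Gbps = 10,000 Mbps; 10,000 / 19.849 = 503.81 → 503 viewers.

503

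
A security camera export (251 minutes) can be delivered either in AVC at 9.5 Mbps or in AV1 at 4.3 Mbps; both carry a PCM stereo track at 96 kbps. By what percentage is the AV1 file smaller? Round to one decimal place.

54.2%

251 min = 15060 s
Audio: 96 kbps = 0.096 Mbps.
AVC: 9.596 Mbps × 15060 s = 144515.8 Mb = 16.824 GiB.
AV1: 4.396 Mbps × 15060 s = 66203.8 Mb = 7.707 GiB.
Reduction: (1 − 7.707/16.824) × 100 = 54.19%.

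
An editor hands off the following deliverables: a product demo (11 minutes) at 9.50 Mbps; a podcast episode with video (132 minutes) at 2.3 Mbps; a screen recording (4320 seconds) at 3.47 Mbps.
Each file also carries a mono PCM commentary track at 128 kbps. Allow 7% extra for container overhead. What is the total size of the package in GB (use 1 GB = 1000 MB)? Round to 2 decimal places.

Audio: 128 kbps = 0.128 Mbps.
product demo: 9.628 Mbps × 660 s × 1.07 = 6799.3 Mb
podcast episode with video: 2.428 Mbps × 7920 s × 1.07 = 20575.8 Mb
screen recording: 3.598 Mbps × 4320 s × 1.07 = 16631.4 Mb
Total: 44006.5 Mb = 5500.8 MB.
= 5.501 GB.

5.50 GB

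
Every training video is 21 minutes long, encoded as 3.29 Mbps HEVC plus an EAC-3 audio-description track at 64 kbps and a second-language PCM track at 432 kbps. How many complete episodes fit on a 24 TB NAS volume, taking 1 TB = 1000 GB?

40248

21 min = 1260 s
Audio total: 64 + 432 = 496 kbps = 0.496 Mbps.
Total bitrate: 3.786 Mbps.
Per item: 3.786 Mbps × 1260 s = 4,770 Mb = 596.3 MB.
Capacity: 24 TB = 192,000,000 Mb; 40248.53 items → 40248 complete.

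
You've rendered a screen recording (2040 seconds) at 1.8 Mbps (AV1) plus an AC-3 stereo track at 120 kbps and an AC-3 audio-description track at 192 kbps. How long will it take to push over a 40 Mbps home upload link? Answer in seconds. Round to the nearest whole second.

108 seconds

Audio total: 120 + 192 = 312 kbps = 0.312 Mbps.
Total bitrate: 2.112 Mbps.
File: 2.112 Mbps × 2040 s = 4308.5 Mb.
At 40 Mbps: 4308.5 / 40 = 107.7 s ≈ 108 seconds.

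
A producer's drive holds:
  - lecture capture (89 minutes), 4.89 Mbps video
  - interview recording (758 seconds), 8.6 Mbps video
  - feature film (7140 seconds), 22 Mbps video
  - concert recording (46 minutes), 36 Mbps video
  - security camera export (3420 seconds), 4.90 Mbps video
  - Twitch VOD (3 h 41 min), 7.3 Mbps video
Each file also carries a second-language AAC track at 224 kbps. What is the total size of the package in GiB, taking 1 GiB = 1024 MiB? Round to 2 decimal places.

Audio: 224 kbps = 0.224 Mbps.
lecture capture: 5.114 Mbps × 5340 s = 27308.8 Mb
interview recording: 8.824 Mbps × 758 s = 6688.6 Mb
feature film: 22.224 Mbps × 7140 s = 158679.4 Mb
concert recording: 36.224 Mbps × 2760 s = 99978.2 Mb
security camera export: 5.124 Mbps × 3420 s = 17524.1 Mb
Twitch VOD: 7.524 Mbps × 13260 s = 99768.2 Mb
Total: 409947.3 Mb = 51243.4 MB.
= 47.72 GiB.

47.72 GiB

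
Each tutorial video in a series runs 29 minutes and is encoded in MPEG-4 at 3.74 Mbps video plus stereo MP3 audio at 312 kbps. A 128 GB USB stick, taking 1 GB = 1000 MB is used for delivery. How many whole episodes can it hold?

145

29 min = 1740 s
Audio: 312 kbps = 0.312 Mbps.
Total bitrate: 4.052 Mbps.
Per item: 4.052 Mbps × 1740 s = 7,050 Mb = 881.3 MB.
Capacity: 128 GB = 1,024,000 Mb; 145.24 items → 145 complete.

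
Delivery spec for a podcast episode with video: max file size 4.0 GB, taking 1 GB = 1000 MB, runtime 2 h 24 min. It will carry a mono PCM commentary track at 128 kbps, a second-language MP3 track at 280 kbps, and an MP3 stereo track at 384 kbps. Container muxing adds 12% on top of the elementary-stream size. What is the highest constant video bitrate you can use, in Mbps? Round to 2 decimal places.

Budget: 4.0 GB = 32000.0 Mb.
Stream payload after overhead: 32000.0 / 1.12 = 28571.4 Mb.
2 h 24 min = 144 min = 8640 s
Total bitrate budget: 28571.4 Mb / 8640 s = 3.307 Mbps.
Audio total: 128 + 280 + 384 = 792 kbps = 0.792 Mbps.
Video: 3.307 − 0.792 = 2.515 Mbps.

2.51 Mbps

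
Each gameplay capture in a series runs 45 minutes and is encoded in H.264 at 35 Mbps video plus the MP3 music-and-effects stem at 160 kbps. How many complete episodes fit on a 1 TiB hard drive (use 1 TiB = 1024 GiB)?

45 min = 2700 s
Audio: 160 kbps = 0.160 Mbps.
Total bitrate: 35.160 Mbps.
Per item: 35.160 Mbps × 2700 s = 94,932 Mb = 11,866 MB.
Capacity: 1 TiB = 8,796,093 Mb; 92.66 items → 92 complete.

92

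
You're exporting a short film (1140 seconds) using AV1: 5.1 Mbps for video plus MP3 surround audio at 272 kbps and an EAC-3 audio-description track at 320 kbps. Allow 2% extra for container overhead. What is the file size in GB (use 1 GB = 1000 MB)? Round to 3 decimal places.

Audio total: 272 + 320 = 592 kbps = 0.592 Mbps.
Total bitrate: 5.1 + 0.592 = 5.692 Mbps.
Stream data: 5.692 Mbps × 1140 s = 6488.9 Mb.
With 2% container overhead: ×1.02.
6,619 Mb ÷ 8 = 827.3 MB → 0.8273 GB.

0.827 GB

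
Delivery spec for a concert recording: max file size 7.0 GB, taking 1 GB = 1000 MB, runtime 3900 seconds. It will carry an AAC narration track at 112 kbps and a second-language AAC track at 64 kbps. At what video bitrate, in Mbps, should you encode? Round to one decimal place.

Budget: 7.0 GB = 56000.0 Mb.
Total bitrate budget: 56000.0 Mb / 3900 s = 14.359 Mbps.
Audio total: 112 + 64 = 176 kbps = 0.176 Mbps.
Video: 14.359 − 0.176 = 14.183 Mbps.

14.2 Mbps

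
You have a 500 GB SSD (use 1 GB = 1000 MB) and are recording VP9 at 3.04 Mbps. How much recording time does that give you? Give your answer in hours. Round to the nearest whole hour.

365 hours

Capacity: 500 GB = 4,000,000 Mb.
Recording time: 4,000,000 / 3.040 = 1,315,789 s ≈ 365 hours.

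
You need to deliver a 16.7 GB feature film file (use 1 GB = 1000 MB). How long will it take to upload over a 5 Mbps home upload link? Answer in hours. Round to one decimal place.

File: 16.7 GB = 133600.0 Mb.
At 5 Mbps: 133600.0 / 5 = 26720.0 s ≈ 7.42 hours.

7.4 hours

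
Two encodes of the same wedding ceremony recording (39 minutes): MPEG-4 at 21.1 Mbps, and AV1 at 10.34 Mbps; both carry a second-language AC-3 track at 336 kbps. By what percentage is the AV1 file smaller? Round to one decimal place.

39 min = 2340 s
Audio: 336 kbps = 0.336 Mbps.
MPEG-4: 21.436 Mbps × 2340 s = 50160.2 Mb = 5.839 GiB.
AV1: 10.676 Mbps × 2340 s = 24981.8 Mb = 2.908 GiB.
Reduction: (1 − 2.908/5.839) × 100 = 50.20%.

50.2%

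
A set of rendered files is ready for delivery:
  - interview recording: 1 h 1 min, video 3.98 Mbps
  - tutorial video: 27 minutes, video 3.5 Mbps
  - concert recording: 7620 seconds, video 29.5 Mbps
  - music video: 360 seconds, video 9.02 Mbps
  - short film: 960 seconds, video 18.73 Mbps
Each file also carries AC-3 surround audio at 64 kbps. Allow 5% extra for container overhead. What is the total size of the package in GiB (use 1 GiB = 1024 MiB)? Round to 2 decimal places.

32.66 GiB

Audio: 64 kbps = 0.064 Mbps.
interview recording: 4.044 Mbps × 3660 s × 1.05 = 15541.1 Mb
tutorial video: 3.564 Mbps × 1620 s × 1.05 = 6062.4 Mb
concert recording: 29.564 Mbps × 7620 s × 1.05 = 236541.6 Mb
music video: 9.084 Mbps × 360 s × 1.05 = 3433.8 Mb
short film: 18.794 Mbps × 960 s × 1.05 = 18944.4 Mb
Total: 280523.1 Mb = 35065.4 MB.
= 32.66 GiB.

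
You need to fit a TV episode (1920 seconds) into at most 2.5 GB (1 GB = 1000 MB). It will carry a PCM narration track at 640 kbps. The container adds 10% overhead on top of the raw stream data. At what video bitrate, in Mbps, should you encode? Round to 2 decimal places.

Budget: 2.5 GB = 20000.0 Mb.
Stream payload after overhead: 20000.0 / 1.10 = 18181.8 Mb.
Total bitrate budget: 18181.8 Mb / 1920 s = 9.470 Mbps.
Audio: 640 kbps = 0.640 Mbps.
Video: 9.470 − 0.640 = 8.830 Mbps.

8.83 Mbps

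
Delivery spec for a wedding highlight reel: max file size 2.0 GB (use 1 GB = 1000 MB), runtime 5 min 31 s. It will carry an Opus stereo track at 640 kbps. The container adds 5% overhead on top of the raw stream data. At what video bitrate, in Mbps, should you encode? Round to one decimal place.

Budget: 2.0 GB = 16000.0 Mb.
Stream payload after overhead: 16000.0 / 1.05 = 15238.1 Mb.
5 min 31 s = 331 s
Total bitrate budget: 15238.1 Mb / 331 s = 46.037 Mbps.
Audio: 640 kbps = 0.640 Mbps.
Video: 46.037 − 0.640 = 45.397 Mbps.

45.4 Mbps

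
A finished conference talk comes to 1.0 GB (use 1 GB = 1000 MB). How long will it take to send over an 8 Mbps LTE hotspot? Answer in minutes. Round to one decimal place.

16.7 minutes

File: 1.0 GB = 8000.0 Mb.
At 8 Mbps: 8000.0 / 8 = 1000.0 s ≈ 16.7 minutes.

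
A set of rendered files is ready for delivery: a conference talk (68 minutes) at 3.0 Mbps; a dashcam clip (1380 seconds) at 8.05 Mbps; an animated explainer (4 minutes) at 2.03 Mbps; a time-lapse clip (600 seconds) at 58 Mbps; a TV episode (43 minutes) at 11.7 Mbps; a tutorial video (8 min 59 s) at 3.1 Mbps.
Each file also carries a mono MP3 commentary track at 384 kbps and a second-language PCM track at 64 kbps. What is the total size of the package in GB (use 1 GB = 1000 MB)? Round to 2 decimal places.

Audio total: 384 + 64 = 448 kbps = 0.448 Mbps.
conference talk: 3.448 Mbps × 4080 s = 14067.8 Mb
dashcam clip: 8.498 Mbps × 1380 s = 11727.2 Mb
animated explainer: 2.478 Mbps × 240 s = 594.7 Mb
time-lapse clip: 58.448 Mbps × 600 s = 35068.8 Mb
TV episode: 12.148 Mbps × 2580 s = 31341.8 Mb
tutorial video: 3.548 Mbps × 539 s = 1912.4 Mb
Total: 94712.8 Mb = 11839.1 MB.
= 11.84 GB.

11.84 GB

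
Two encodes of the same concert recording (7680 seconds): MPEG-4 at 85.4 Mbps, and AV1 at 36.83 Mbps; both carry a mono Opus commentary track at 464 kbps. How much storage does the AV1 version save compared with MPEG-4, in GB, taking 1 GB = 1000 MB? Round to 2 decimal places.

46.63 GB

Audio: 464 kbps = 0.464 Mbps.
MPEG-4: 85.864 Mbps × 7680 s = 659435.5 Mb = 82.429 GB.
AV1: 37.294 Mbps × 7680 s = 286417.9 Mb = 35.802 GB.
Saving: 82.429 − 35.802 = 46.627 GB.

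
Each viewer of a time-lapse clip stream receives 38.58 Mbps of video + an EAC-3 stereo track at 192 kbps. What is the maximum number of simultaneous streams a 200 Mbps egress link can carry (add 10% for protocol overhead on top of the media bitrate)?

4

Audio: 192 kbps = 0.192 Mbps.
Per-viewer media rate: 38.772 Mbps.
On the wire with 10% overhead: 42.649 Mbps.
200 Mbps = 200.0 Mbps; 200.0 / 42.649 = 4.69 → 4 viewers.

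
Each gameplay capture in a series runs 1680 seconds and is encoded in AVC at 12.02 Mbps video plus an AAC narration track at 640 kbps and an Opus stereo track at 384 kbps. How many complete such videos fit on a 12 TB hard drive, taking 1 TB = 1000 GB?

Audio total: 640 + 384 = 1024 kbps = 1.024 Mbps.
Total bitrate: 13.044 Mbps.
Per item: 13.044 Mbps × 1680 s = 21,914 Mb = 2,739 MB.
Capacity: 12 TB = 96,000,000 Mb; 4380.78 items → 4380 complete.

4380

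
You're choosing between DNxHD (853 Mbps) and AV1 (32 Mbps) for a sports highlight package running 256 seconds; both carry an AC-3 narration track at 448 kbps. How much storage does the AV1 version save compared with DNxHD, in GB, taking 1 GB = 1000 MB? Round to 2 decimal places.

26.27 GB

Audio: 448 kbps = 0.448 Mbps.
DNxHD: 853.448 Mbps × 256 s = 218482.7 Mb = 27.310 GB.
AV1: 32.448 Mbps × 256 s = 8306.7 Mb = 1.038 GB.
Saving: 27.310 − 1.038 = 26.272 GB.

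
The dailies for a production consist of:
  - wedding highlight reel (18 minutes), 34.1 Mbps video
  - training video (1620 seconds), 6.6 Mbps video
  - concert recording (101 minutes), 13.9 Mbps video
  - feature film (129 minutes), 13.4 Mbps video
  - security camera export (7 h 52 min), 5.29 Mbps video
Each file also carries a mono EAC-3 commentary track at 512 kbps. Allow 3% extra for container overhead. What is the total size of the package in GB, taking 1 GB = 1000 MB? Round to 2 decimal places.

52.56 GB

Audio: 512 kbps = 0.512 Mbps.
wedding highlight reel: 34.612 Mbps × 1080 s × 1.03 = 38502.4 Mb
training video: 7.112 Mbps × 1620 s × 1.03 = 11867.1 Mb
concert recording: 14.412 Mbps × 6060 s × 1.03 = 89956.8 Mb
feature film: 13.912 Mbps × 7740 s × 1.03 = 110909.2 Mb
security camera export: 5.802 Mbps × 28320 s × 1.03 = 169242.0 Mb
Total: 420477.6 Mb = 52559.7 MB.
= 52.56 GB.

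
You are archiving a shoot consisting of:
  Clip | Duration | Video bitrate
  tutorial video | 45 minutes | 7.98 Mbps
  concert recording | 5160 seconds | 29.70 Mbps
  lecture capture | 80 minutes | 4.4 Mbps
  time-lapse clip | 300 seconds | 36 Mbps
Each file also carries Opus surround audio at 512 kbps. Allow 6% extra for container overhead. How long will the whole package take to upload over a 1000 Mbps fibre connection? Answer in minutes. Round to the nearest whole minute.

Audio: 512 kbps = 0.512 Mbps.
tutorial video: 8.492 Mbps × 2700 s × 1.06 = 24304.1 Mb
concert recording: 30.212 Mbps × 5160 s × 1.06 = 165247.6 Mb
lecture capture: 4.912 Mbps × 4800 s × 1.06 = 24992.3 Mb
time-lapse clip: 36.512 Mbps × 300 s × 1.06 = 11610.8 Mb
Total: 226154.7 Mb = 28269.3 MB.
At 1000 Mbps: 226154.7 / 1000 = 226 s ≈ 3.77 minutes.

4 minutes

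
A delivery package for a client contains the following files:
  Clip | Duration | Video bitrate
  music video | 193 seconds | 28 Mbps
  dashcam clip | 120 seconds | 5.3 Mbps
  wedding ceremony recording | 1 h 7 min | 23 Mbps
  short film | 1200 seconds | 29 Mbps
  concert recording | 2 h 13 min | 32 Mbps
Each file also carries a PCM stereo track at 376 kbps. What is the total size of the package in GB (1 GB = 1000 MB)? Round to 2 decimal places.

Audio: 376 kbps = 0.376 Mbps.
music video: 28.376 Mbps × 193 s = 5476.6 Mb
dashcam clip: 5.676 Mbps × 120 s = 681.1 Mb
wedding ceremony recording: 23.376 Mbps × 4020 s = 93971.5 Mb
short film: 29.376 Mbps × 1200 s = 35251.2 Mb
concert recording: 32.376 Mbps × 7980 s = 258360.5 Mb
Total: 393740.9 Mb = 49217.6 MB.
= 49.22 GB.

49.22 GB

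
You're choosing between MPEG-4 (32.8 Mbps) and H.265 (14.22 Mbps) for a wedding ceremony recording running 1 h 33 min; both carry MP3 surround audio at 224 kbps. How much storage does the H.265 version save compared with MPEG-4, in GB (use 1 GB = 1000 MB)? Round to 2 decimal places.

1 h 33 min = 93 min = 5580 s
Audio: 224 kbps = 0.224 Mbps.
MPEG-4: 33.024 Mbps × 5580 s = 184273.9 Mb = 23.034 GB.
H.265: 14.444 Mbps × 5580 s = 80597.5 Mb = 10.075 GB.
Saving: 23.034 − 10.075 = 12.960 GB.

12.96 GB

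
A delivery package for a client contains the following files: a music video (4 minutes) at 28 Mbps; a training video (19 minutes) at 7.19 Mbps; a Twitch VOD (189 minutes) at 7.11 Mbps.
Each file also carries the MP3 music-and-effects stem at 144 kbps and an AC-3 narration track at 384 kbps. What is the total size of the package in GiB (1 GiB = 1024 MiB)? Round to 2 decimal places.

Audio total: 144 + 384 = 528 kbps = 0.528 Mbps.
music video: 28.528 Mbps × 240 s = 6846.7 Mb
training video: 7.718 Mbps × 1140 s = 8798.5 Mb
Twitch VOD: 7.638 Mbps × 11340 s = 86614.9 Mb
Total: 102260.2 Mb = 12782.5 MB.
= 11.90 GiB.

11.90 GiB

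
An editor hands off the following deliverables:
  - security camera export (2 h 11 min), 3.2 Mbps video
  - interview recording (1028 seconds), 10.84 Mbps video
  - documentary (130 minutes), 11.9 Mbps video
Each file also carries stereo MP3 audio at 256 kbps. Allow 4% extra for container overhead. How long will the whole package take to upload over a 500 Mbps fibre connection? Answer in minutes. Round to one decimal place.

Audio: 256 kbps = 0.256 Mbps.
security camera export: 3.456 Mbps × 7860 s × 1.04 = 28250.7 Mb
interview recording: 11.096 Mbps × 1028 s × 1.04 = 11863.0 Mb
documentary: 12.156 Mbps × 7800 s × 1.04 = 98609.5 Mb
Total: 138723.2 Mb = 17340.4 MB.
At 500 Mbps: 138723.2 / 500 = 277 s ≈ 4.62 minutes.

4.6 minutes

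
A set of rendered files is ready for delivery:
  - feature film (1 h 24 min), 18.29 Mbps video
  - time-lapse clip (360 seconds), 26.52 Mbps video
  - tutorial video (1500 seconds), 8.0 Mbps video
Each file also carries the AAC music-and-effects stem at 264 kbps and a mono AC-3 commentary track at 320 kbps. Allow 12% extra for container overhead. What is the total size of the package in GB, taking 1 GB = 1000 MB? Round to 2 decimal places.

Audio total: 264 + 320 = 584 kbps = 0.584 Mbps.
feature film: 18.874 Mbps × 5040 s × 1.12 = 106540.0 Mb
time-lapse clip: 27.104 Mbps × 360 s × 1.12 = 10928.3 Mb
tutorial video: 8.584 Mbps × 1500 s × 1.12 = 14421.1 Mb
Total: 131889.4 Mb = 16486.2 MB.
= 16.49 GB.

16.49 GB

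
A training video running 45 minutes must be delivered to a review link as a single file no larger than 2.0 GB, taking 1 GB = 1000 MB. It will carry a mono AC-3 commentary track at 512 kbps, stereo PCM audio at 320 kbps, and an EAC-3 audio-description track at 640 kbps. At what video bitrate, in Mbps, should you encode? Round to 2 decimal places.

Budget: 2.0 GB = 16000.0 Mb.
45 min = 2700 s
Total bitrate budget: 16000.0 Mb / 2700 s = 5.926 Mbps.
Audio total: 512 + 320 + 640 = 1472 kbps = 1.472 Mbps.
Video: 5.926 − 1.472 = 4.454 Mbps.

4.45 Mbps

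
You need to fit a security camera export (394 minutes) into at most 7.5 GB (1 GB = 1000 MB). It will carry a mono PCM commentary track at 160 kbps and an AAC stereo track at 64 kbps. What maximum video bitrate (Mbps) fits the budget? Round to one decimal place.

2.3 Mbps

Budget: 7.5 GB = 60000.0 Mb.
394 min = 23640 s
Total bitrate budget: 60000.0 Mb / 23640 s = 2.538 Mbps.
Audio total: 160 + 64 = 224 kbps = 0.224 Mbps.
Video: 2.538 − 0.224 = 2.314 Mbps.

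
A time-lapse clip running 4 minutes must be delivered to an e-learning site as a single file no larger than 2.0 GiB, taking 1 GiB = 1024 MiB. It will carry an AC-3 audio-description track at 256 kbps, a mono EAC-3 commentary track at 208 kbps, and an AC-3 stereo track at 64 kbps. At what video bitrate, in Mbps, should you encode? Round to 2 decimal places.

Budget: 2.0 GiB = 17179.9 Mb.
4 min = 240 s
Total bitrate budget: 17179.9 Mb / 240 s = 71.583 Mbps.
Audio total: 256 + 208 + 64 = 528 kbps = 0.528 Mbps.
Video: 71.583 − 0.528 = 71.055 Mbps.

71.05 Mbps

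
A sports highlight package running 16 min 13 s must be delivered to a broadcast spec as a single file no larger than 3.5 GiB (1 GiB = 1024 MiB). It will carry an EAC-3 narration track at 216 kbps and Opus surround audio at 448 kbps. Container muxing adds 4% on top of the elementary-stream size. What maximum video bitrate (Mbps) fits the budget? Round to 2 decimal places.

29.05 Mbps

Budget: 3.5 GiB = 30064.8 Mb.
Stream payload after overhead: 30064.8 / 1.04 = 28908.4 Mb.
16 min 13 s = 973 s
Total bitrate budget: 28908.4 Mb / 973 s = 29.711 Mbps.
Audio total: 216 + 448 = 664 kbps = 0.664 Mbps.
Video: 29.711 − 0.664 = 29.047 Mbps.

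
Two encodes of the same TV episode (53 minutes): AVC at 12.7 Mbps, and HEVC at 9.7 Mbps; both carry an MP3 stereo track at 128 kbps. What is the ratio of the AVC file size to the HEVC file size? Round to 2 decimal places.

53 min = 3180 s
Audio: 128 kbps = 0.128 Mbps.
AVC: 12.828 Mbps × 3180 s = 40793.0 Mb = 5.099 GB.
HEVC: 9.828 Mbps × 3180 s = 31253.0 Mb = 3.907 GB.
Ratio: 5.099 / 3.907 = 1.305.

1.31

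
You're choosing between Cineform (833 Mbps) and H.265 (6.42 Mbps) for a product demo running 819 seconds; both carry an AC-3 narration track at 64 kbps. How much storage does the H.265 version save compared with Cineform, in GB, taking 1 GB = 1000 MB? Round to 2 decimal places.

84.62 GB

Audio: 64 kbps = 0.064 Mbps.
Cineform: 833.064 Mbps × 819 s = 682279.4 Mb = 85.285 GB.
H.265: 6.484 Mbps × 819 s = 5310.4 Mb = 0.664 GB.
Saving: 85.285 − 0.664 = 84.621 GB.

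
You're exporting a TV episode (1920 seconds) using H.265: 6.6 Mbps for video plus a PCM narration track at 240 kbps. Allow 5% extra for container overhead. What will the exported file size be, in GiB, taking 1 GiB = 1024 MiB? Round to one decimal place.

Audio: 240 kbps = 0.240 Mbps.
Total bitrate: 6.6 + 0.240 = 6.840 Mbps.
Stream data: 6.840 Mbps × 1920 s = 13132.8 Mb.
With 5% container overhead: ×1.05.
13,789 Mb = 1,723,680,000 bytes ÷ 1,073,741,824 = 1.605 GiB.

1.6 GiB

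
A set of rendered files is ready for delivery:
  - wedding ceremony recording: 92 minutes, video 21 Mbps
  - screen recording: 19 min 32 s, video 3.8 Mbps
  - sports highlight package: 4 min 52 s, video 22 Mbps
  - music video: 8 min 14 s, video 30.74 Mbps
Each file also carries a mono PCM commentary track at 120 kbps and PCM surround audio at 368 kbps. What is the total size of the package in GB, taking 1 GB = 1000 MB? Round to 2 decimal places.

18.20 GB

Audio total: 120 + 368 = 488 kbps = 0.488 Mbps.
wedding ceremony recording: 21.488 Mbps × 5520 s = 118613.8 Mb
screen recording: 4.288 Mbps × 1172 s = 5025.5 Mb
sports highlight package: 22.488 Mbps × 292 s = 6566.5 Mb
music video: 31.228 Mbps × 494 s = 15426.6 Mb
Total: 145632.4 Mb = 18204.1 MB.
= 18.20 GB.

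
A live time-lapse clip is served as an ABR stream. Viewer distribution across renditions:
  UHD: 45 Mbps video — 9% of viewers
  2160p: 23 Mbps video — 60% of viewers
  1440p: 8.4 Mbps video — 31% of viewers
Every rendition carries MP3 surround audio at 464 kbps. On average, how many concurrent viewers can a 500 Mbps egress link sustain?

Audio: 464 kbps = 0.464 Mbps.
Average per-viewer bitrate: 0.09×45.464 + 0.60×23.464 + 0.31×8.864 = 20.918 Mbps.
500 Mbps = 500.0 Mbps; 500.0 / 20.918 = 23.90 → 23.

23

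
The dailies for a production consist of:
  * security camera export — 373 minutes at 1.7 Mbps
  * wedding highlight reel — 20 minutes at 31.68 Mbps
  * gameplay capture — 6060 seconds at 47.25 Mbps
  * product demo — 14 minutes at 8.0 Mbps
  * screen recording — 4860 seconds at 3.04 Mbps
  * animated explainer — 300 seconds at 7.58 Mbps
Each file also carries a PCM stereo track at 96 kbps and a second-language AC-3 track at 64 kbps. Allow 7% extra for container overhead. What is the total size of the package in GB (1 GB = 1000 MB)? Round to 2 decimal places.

52.41 GB

Audio total: 96 + 64 = 160 kbps = 0.160 Mbps.
security camera export: 1.860 Mbps × 22380 s × 1.07 = 44540.7 Mb
wedding highlight reel: 31.840 Mbps × 1200 s × 1.07 = 40882.6 Mb
gameplay capture: 47.410 Mbps × 6060 s × 1.07 = 307415.9 Mb
product demo: 8.160 Mbps × 840 s × 1.07 = 7334.2 Mb
screen recording: 3.200 Mbps × 4860 s × 1.07 = 16640.6 Mb
animated explainer: 7.740 Mbps × 300 s × 1.07 = 2484.5 Mb
Total: 419298.5 Mb = 52412.3 MB.
= 52.41 GB.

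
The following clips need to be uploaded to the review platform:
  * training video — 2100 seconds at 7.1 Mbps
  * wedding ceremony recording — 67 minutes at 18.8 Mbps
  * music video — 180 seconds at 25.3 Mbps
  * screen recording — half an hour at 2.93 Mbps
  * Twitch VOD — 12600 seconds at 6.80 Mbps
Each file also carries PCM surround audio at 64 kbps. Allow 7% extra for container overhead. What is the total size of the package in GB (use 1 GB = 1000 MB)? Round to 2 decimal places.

25.05 GB

Audio: 64 kbps = 0.064 Mbps.
training video: 7.164 Mbps × 2100 s × 1.07 = 16097.5 Mb
wedding ceremony recording: 18.864 Mbps × 4020 s × 1.07 = 81141.6 Mb
music video: 25.364 Mbps × 180 s × 1.07 = 4885.1 Mb
screen recording: 2.994 Mbps × 1800 s × 1.07 = 5766.4 Mb
Twitch VOD: 6.864 Mbps × 12600 s × 1.07 = 92540.4 Mb
Total: 200431.1 Mb = 25053.9 MB.
= 25.05 GB.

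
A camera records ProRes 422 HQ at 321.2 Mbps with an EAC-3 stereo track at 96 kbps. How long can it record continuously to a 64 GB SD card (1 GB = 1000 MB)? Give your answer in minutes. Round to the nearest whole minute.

Audio: 96 kbps = 0.096 Mbps.
Total bitrate: 321.2 + 0.096 = 321.296 Mbps.
Capacity: 64 GB = 512,000 Mb.
Recording time: 512,000 / 321.296 = 1,594 s ≈ 26.6 minutes.

27 minutes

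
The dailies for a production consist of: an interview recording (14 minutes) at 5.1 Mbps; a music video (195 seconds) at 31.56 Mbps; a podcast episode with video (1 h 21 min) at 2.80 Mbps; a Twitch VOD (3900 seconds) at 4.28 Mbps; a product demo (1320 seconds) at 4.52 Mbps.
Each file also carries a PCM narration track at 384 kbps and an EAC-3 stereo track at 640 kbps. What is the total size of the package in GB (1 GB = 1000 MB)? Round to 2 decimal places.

Audio total: 384 + 640 = 1024 kbps = 1.024 Mbps.
interview recording: 6.124 Mbps × 840 s = 5144.2 Mb
music video: 32.584 Mbps × 195 s = 6353.9 Mb
podcast episode with video: 3.824 Mbps × 4860 s = 18584.6 Mb
Twitch VOD: 5.304 Mbps × 3900 s = 20685.6 Mb
product demo: 5.544 Mbps × 1320 s = 7318.1 Mb
Total: 58086.4 Mb = 7260.8 MB.
= 7.261 GB.

7.26 GB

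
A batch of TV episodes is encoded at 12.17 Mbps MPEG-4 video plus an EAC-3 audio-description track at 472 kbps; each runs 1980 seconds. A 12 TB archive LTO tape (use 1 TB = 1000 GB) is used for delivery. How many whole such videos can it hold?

Audio: 472 kbps = 0.472 Mbps.
Total bitrate: 12.642 Mbps.
Per item: 12.642 Mbps × 1980 s = 25,031 Mb = 3,129 MB.
Capacity: 12 TB = 96,000,000 Mb; 3835.22 items → 3835 complete.

3835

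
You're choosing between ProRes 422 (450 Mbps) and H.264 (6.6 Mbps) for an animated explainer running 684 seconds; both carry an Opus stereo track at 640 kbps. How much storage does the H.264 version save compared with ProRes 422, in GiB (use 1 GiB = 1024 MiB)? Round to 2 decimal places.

35.31 GiB

Audio: 640 kbps = 0.640 Mbps.
ProRes 422: 450.640 Mbps × 684 s = 308237.8 Mb = 35.884 GiB.
H.264: 7.240 Mbps × 684 s = 4952.2 Mb = 0.577 GiB.
Saving: 35.884 − 0.577 = 35.307 GiB.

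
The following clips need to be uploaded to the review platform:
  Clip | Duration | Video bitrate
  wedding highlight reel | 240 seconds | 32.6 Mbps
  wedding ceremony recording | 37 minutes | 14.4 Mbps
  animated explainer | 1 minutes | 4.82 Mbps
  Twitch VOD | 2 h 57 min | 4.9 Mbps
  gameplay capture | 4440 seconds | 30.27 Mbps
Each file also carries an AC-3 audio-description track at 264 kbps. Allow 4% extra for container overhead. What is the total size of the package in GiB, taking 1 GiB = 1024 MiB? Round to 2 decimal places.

Audio: 264 kbps = 0.264 Mbps.
wedding highlight reel: 32.864 Mbps × 240 s × 1.04 = 8202.9 Mb
wedding ceremony recording: 14.664 Mbps × 2220 s × 1.04 = 33856.2 Mb
animated explainer: 5.084 Mbps × 60 s × 1.04 = 317.2 Mb
Twitch VOD: 5.164 Mbps × 10620 s × 1.04 = 57035.3 Mb
gameplay capture: 30.534 Mbps × 4440 s × 1.04 = 140993.8 Mb
Total: 240405.5 Mb = 30050.7 MB.
= 27.99 GiB.

27.99 GiB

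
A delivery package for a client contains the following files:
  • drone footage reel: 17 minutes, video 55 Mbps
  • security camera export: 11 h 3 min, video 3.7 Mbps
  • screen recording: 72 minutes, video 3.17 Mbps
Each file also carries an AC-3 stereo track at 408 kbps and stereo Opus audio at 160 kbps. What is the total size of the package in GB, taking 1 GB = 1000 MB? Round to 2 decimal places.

30.33 GB

Audio total: 408 + 160 = 568 kbps = 0.568 Mbps.
drone footage reel: 55.568 Mbps × 1020 s = 56679.4 Mb
security camera export: 4.268 Mbps × 39780 s = 169781.0 Mb
screen recording: 3.738 Mbps × 4320 s = 16148.2 Mb
Total: 242608.6 Mb = 30326.1 MB.
= 30.33 GB.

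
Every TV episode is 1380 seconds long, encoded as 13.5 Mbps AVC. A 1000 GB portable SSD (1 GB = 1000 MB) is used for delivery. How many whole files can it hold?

429

Per item: 13.500 Mbps × 1380 s = 18,630 Mb = 2,329 MB.
Capacity: 1000 GB = 8,000,000 Mb; 429.41 items → 429 complete.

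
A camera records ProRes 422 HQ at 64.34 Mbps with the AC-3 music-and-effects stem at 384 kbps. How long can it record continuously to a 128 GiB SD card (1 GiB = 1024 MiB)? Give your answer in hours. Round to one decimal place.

4.7 hours

Audio: 384 kbps = 0.384 Mbps.
Total bitrate: 64.34 + 0.384 = 64.724 Mbps.
Capacity: 128 GiB = 1,099,512 Mb.
Recording time: 1,099,512 / 64.724 = 16,988 s ≈ 4.72 hours.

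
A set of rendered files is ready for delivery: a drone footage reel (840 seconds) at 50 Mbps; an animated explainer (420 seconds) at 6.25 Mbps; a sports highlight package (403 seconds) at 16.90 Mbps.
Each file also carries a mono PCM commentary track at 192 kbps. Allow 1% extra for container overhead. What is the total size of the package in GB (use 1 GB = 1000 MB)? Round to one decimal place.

6.5 GB

Audio: 192 kbps = 0.192 Mbps.
drone footage reel: 50.192 Mbps × 840 s × 1.01 = 42582.9 Mb
animated explainer: 6.442 Mbps × 420 s × 1.01 = 2732.7 Mb
sports highlight package: 17.092 Mbps × 403 s × 1.01 = 6957.0 Mb
Total: 52272.5 Mb = 6534.1 MB.
= 6.534 GB.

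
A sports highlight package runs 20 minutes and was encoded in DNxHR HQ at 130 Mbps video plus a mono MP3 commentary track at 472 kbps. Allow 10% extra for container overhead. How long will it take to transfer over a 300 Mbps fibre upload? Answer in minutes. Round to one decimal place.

20 min = 1200 s
Audio: 472 kbps = 0.472 Mbps.
Total bitrate: 130.472 Mbps.
File: 130.472 Mbps × 1200 s = 156566.4 Mb.
With 10% container overhead: ×1.10. → 172223.0 Mb.
At 300 Mbps: 172223.0 / 300 = 574.1 s ≈ 9.57 minutes.

9.6 minutes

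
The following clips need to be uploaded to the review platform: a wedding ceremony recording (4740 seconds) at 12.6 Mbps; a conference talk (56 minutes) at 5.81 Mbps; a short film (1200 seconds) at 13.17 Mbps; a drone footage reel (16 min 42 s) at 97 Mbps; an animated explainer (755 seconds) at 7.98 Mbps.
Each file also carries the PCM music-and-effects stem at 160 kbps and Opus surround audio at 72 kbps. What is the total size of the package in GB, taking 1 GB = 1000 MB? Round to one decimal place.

Audio total: 160 + 72 = 232 kbps = 0.232 Mbps.
wedding ceremony recording: 12.832 Mbps × 4740 s = 60823.7 Mb
conference talk: 6.042 Mbps × 3360 s = 20301.1 Mb
short film: 13.402 Mbps × 1200 s = 16082.4 Mb
drone footage reel: 97.232 Mbps × 1002 s = 97426.5 Mb
animated explainer: 8.212 Mbps × 755 s = 6200.1 Mb
Total: 200833.7 Mb = 25104.2 MB.
= 25.10 GB.

25.1 GB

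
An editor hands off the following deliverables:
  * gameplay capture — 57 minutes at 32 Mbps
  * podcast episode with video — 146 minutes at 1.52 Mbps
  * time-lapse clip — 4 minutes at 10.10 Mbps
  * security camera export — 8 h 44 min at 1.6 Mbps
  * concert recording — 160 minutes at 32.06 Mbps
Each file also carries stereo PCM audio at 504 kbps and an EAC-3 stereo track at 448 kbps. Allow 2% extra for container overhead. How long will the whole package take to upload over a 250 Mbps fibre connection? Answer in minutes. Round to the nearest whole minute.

36 minutes

Audio total: 504 + 448 = 952 kbps = 0.952 Mbps.
gameplay capture: 32.952 Mbps × 3420 s × 1.02 = 114949.8 Mb
podcast episode with video: 2.472 Mbps × 8760 s × 1.02 = 22087.8 Mb
time-lapse clip: 11.052 Mbps × 240 s × 1.02 = 2705.5 Mb
security camera export: 2.552 Mbps × 31440 s × 1.02 = 81839.6 Mb
concert recording: 33.012 Mbps × 9600 s × 1.02 = 323253.5 Mb
Total: 544836.2 Mb = 68104.5 MB.
At 250 Mbps: 544836.2 / 250 = 2179 s ≈ 36.3 minutes.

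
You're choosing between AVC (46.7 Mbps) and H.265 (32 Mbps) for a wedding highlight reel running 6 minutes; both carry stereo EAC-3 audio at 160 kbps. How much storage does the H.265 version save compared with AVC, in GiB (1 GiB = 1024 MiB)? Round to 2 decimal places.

6 min = 360 s
Audio: 160 kbps = 0.160 Mbps.
AVC: 46.860 Mbps × 360 s = 16869.6 Mb = 1.964 GiB.
H.265: 32.160 Mbps × 360 s = 11577.6 Mb = 1.348 GiB.
Saving: 1.964 − 1.348 = 0.616 GiB.

0.62 GiB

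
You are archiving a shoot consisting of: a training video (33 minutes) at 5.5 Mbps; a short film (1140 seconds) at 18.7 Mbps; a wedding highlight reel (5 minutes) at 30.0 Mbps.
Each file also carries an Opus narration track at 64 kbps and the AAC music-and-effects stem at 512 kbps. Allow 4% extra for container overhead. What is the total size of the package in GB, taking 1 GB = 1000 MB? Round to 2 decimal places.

5.61 GB

Audio total: 64 + 512 = 576 kbps = 0.576 Mbps.
training video: 6.076 Mbps × 1980 s × 1.04 = 12511.7 Mb
short film: 19.276 Mbps × 1140 s × 1.04 = 22853.6 Mb
wedding highlight reel: 30.576 Mbps × 300 s × 1.04 = 9539.7 Mb
Total: 44905.0 Mb = 5613.1 MB.
= 5.613 GB.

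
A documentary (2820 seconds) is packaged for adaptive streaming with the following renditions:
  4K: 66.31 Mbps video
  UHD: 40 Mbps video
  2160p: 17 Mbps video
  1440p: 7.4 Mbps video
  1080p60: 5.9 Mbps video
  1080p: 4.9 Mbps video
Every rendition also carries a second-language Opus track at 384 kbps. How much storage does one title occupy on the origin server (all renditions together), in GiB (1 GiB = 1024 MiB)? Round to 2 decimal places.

Audio: 384 kbps = 0.384 Mbps.
Sum of rendition bitrates: (66.31+0.384) + (40+0.384) + (17+0.384) + (7.4+0.384) + (5.9+0.384) + (4.9+0.384) = 143.814 Mbps.
× 2820 s = 405,555 Mb = 50,694 MB = 47.21 GiB.

47.21 GiB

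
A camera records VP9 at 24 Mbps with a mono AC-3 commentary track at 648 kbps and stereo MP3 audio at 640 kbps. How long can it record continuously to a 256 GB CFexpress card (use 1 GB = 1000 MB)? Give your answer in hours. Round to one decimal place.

22.5 hours

Audio total: 648 + 640 = 1288 kbps = 1.288 Mbps.
Total bitrate: 24 + 1.288 = 25.288 Mbps.
Capacity: 256 GB = 2,048,000 Mb.
Recording time: 2,048,000 / 25.288 = 80,987 s ≈ 22.5 hours.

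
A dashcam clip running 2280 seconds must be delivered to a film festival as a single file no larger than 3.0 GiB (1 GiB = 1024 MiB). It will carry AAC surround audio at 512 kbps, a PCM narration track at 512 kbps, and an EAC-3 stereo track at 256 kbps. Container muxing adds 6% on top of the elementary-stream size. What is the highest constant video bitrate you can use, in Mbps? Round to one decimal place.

9.4 Mbps

Budget: 3.0 GiB = 25769.8 Mb.
Stream payload after overhead: 25769.8 / 1.06 = 24311.1 Mb.
Total bitrate budget: 24311.1 Mb / 2280 s = 10.663 Mbps.
Audio total: 512 + 512 + 256 = 1280 kbps = 1.280 Mbps.
Video: 10.663 − 1.280 = 9.383 Mbps.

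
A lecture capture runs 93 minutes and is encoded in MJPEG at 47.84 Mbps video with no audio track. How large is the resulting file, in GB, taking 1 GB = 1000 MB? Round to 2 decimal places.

93 min = 5580 s
Total bitrate: 47.84 Mbps.
Stream data: 47.840 Mbps × 5580 s = 266947.2 Mb.
266,947 Mb ÷ 8 = 33,368 MB → 33.37 GB.

33.37 GB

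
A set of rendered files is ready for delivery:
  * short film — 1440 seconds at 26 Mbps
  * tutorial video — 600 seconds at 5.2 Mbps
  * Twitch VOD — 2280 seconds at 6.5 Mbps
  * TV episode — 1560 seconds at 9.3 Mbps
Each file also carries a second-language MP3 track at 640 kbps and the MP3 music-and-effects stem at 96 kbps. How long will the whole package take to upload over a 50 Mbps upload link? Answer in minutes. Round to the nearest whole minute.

Audio total: 640 + 96 = 736 kbps = 0.736 Mbps.
short film: 26.736 Mbps × 1440 s = 38499.8 Mb
tutorial video: 5.936 Mbps × 600 s = 3561.6 Mb
Twitch VOD: 7.236 Mbps × 2280 s = 16498.1 Mb
TV episode: 10.036 Mbps × 1560 s = 15656.2 Mb
Total: 74215.7 Mb = 9277.0 MB.
At 50 Mbps: 74215.7 / 50 = 1484 s ≈ 24.7 minutes.

25 minutes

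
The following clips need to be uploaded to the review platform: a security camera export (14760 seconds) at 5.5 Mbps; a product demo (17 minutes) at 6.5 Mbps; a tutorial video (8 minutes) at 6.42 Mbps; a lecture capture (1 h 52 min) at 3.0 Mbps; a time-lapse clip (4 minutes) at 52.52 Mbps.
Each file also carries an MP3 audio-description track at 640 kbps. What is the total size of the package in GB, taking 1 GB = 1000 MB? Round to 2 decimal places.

17.31 GB

Audio: 640 kbps = 0.640 Mbps.
security camera export: 6.140 Mbps × 14760 s = 90626.4 Mb
product demo: 7.140 Mbps × 1020 s = 7282.8 Mb
tutorial video: 7.060 Mbps × 480 s = 3388.8 Mb
lecture capture: 3.640 Mbps × 6720 s = 24460.8 Mb
time-lapse clip: 53.160 Mbps × 240 s = 12758.4 Mb
Total: 138517.2 Mb = 17314.7 MB.
= 17.31 GB.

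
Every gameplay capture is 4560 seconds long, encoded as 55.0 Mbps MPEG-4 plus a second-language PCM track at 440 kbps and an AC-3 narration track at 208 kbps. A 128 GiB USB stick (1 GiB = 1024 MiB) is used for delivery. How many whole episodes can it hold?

Audio total: 440 + 208 = 648 kbps = 0.648 Mbps.
Total bitrate: 55.648 Mbps.
Per item: 55.648 Mbps × 4560 s = 253,755 Mb = 31,719 MB.
Capacity: 128 GiB = 1,099,512 Mb; 4.33 items → 4 complete.

4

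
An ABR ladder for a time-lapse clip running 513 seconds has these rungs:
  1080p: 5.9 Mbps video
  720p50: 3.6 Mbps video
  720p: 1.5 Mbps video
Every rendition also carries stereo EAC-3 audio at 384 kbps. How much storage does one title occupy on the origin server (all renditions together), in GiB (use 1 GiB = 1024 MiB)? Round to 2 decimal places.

Audio: 384 kbps = 0.384 Mbps.
Sum of rendition bitrates: (5.9+0.384) + (3.6+0.384) + (1.5+0.384) = 12.152 Mbps.
× 513 s = 6,234 Mb = 779.2 MB = 0.7257 GiB.

0.73 GiB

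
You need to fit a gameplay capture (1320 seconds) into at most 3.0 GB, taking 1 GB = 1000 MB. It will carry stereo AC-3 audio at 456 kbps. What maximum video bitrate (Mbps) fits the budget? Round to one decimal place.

17.7 Mbps

Budget: 3.0 GB = 24000.0 Mb.
Total bitrate budget: 24000.0 Mb / 1320 s = 18.182 Mbps.
Audio: 456 kbps = 0.456 Mbps.
Video: 18.182 − 0.456 = 17.726 Mbps.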